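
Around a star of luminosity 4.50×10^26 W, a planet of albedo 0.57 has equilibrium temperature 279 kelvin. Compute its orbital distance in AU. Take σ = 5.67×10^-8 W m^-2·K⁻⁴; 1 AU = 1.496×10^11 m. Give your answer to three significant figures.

Energy balance gives S = 4σT⁴/(1−α) = 3196 W m^-2.
From L = 4πd²S, d = √(4.50×10^26/(4π·3196)) = 1.059×10^11 m = 0.7076 AU.

0.708 AU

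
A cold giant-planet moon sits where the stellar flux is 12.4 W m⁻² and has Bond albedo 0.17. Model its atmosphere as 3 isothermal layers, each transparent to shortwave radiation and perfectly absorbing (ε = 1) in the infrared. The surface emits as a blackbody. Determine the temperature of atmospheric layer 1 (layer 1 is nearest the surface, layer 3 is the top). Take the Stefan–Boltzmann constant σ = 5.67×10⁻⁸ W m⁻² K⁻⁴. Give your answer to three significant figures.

108 K

OLR = S(1−α)/4 = 2.573 W m⁻²; the top layer radiates at T_e = 82.08 K.
The net upward flux σT_e⁴ is constant between every pair of levels, so T_k⁴ = (N+1−k)T_e⁴.
With k = 1: T_1 = (3+1−1)^¼·82.08 K = 108.0 K.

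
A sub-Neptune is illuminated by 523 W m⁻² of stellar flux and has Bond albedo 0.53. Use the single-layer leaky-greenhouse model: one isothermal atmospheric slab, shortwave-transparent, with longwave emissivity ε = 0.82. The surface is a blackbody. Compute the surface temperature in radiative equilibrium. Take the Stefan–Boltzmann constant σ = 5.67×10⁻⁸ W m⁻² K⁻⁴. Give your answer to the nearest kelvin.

207 K

At the top of the atmosphere, σT_e⁴ = S(1−α)/4 = 61.45 W m⁻², giving T_e = 181.4 K.
Surface balance with a leaky layer gives σT_s⁴ = σT_e⁴·2/(2−ε), so T_s = T_e·[2/(2−0.82)]^(1/4) = 207.0 K.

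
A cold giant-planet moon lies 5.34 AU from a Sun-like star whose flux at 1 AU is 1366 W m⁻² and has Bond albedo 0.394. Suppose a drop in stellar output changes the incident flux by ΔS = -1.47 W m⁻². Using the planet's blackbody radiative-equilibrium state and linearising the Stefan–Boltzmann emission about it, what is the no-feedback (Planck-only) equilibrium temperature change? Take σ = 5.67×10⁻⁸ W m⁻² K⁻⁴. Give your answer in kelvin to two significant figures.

-0.82 K

By the inverse-square law, S = 1366/5.34² = 47.90 W m⁻².
The baseline emission temperature is T_e = 106.4 K.
Only a fraction (1−α) is absorbed and it's spread over 4πR², so ΔF = (1−α)ΔS/4 = -0.2227 W m⁻².
Planck response: λ_P = 4σT_e³ = 4·5.67×10⁻⁸·(106.4)³ = 0.2729 W m⁻²/K.
Hence the no-feedback warming is ΔF/(4σT_e³) = -0.816 K.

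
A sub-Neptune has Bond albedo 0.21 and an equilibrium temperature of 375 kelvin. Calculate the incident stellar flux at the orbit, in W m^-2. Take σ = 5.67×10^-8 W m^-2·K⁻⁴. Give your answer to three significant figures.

From S(1−α)/4 = σT⁴: S = 4σT⁴/(1−α).
The emitted flux is σT⁴ = 1121 W m^-2.
So S = 4×1121/(1−0.21) = 5677 W m^-2.

5680 W m^-2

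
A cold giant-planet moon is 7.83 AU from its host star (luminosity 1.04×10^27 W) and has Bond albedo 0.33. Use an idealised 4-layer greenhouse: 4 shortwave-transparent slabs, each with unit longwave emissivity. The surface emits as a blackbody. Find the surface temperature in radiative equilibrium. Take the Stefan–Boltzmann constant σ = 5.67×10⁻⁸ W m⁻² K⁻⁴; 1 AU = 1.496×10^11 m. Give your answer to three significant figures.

d = 7.83 × 1.496×10^11 m = 1.171×10^12 m.
Spreading L over a sphere of radius d: S = 1.04×10^27/(4π·1.17×10^12²) = 60.32 W m⁻².
The effective emission temperature is T_e = [S(1−α)/(4σ)]^¼ = 115.5 K.
With N = 4 opaque layers, T_s = (N+1)^(1/4)·T_e = 5^(1/4)·115.5 = 172.8 K.

173 K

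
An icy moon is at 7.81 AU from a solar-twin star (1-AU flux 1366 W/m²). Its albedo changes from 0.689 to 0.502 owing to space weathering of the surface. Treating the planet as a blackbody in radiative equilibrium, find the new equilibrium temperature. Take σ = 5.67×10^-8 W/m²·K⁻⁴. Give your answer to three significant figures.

Flux at the orbit: S = 1366/(7.81)² = 22.39 W/m².
With the new albedo, S(1−α₂)/4 = 2.788 W/m², so T₂ = 83.74 K.

83.7 kelvin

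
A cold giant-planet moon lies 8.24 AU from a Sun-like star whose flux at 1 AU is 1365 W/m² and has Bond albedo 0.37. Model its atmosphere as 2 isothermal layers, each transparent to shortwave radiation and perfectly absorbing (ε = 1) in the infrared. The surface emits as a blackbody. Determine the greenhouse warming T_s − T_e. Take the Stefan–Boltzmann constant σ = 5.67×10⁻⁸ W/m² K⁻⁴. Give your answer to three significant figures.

Irradiance scales as 1/d², so S = 1365 W/m² × (1/8.24)² = 20.10 W/m².
The effective emission temperature is T_e = [S(1−α)/(4σ)]^¼ = 86.45 K.
T_s = (N+1)^(1/4)·T_e = 113.8 K.
Warming: T_s − T_e = 27.32 K.

27.3 K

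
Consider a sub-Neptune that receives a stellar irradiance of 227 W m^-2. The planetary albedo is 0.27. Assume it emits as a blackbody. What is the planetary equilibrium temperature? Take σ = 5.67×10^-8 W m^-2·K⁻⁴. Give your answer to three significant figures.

The planet absorbs (1−α)S over its disc πR² and re-emits over 4πR², so the mean absorbed flux is (1−0.27)·227.0/4 = 41.43 W m^-2.
Set σT⁴ = 41.43 → T = (41.43/σ)^(1/4) = 164.4 K.

164 K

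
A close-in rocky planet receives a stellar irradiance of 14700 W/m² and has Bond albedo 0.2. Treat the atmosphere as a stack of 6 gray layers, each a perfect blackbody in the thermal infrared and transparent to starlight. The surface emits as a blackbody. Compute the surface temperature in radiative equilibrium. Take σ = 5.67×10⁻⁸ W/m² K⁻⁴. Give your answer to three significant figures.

The effective emission temperature is T_e = [S(1−α)/(4σ)]^¼ = 477.2 K.
Layer-by-layer balance gives σT_s⁴ = (N+1)σT_e⁴, so T_s = 7^¼·477.2 = 776.2 K.

776 kelvin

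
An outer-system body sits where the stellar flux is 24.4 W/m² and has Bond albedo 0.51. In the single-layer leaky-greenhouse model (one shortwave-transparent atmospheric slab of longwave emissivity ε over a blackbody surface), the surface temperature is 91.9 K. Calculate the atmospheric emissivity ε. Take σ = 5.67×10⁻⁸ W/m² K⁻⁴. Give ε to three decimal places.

First, T_e = [24.40·(1−0.51)/(4σ)]^(1/4) = 85.21 K.
T_s⁴ = T_e⁴·2/(2−ε) → ε = 2 − 2(T_e/T_s)⁴ = 2 − 2·(85.21/91.9)⁴ = 0.5219.

0.522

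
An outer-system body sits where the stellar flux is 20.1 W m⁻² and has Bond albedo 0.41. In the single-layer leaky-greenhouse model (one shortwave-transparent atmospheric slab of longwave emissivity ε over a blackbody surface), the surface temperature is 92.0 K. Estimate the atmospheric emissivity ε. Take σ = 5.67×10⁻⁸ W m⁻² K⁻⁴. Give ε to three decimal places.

0.540

Effective temperature: T_e = [S(1−α)/(4σ)]^(1/4) = 85.04 K.
Since (2−ε)/2 = (T_e/T_s)⁴ = 0.7299, ε = 0.5402.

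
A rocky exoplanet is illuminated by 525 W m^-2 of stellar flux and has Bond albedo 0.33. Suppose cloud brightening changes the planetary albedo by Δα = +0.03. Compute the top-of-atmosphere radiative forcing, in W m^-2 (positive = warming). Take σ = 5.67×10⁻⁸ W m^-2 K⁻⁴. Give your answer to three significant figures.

ΔF = −(S/4)Δα = −(525.0/4)×(+0.03) = -3.938 W m^-2.

-3.94 W m^-2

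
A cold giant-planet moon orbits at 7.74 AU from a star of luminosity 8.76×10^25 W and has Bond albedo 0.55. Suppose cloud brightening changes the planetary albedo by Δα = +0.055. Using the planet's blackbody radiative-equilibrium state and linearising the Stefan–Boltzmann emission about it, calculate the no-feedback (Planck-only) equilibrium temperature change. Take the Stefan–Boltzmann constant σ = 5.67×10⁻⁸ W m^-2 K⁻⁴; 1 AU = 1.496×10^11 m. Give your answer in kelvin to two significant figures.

-1.7 kelvin

Orbital distance: d = 7.74 AU = 1.158×10^12 m.
Spreading L over a sphere of radius d: S = 8.76×10^25/(4π·1.16×10^12²) = 5.199 W m^-2.
Reference equilibrium: T_e = [S(1−α)/(4σ)]^(1/4) = 56.67 K.
TOA radiative forcing: ΔF = −S·Δα/4 = −5.199·(+0.055)/4 = -0.07149 W m^-2.
Planck response: λ_P = 4σT_e³ = 4·5.67×10⁻⁸·(56.67)³ = 0.04128 W m^-2/K.
Hence the no-feedback warming is ΔF/(4σT_e³) = -1.73 K.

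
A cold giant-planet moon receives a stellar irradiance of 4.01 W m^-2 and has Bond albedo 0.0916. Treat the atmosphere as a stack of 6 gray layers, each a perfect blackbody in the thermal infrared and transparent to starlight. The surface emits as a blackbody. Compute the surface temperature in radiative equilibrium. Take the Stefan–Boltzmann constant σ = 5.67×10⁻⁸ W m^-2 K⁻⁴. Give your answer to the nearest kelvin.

OLR = S(1−α)/4 = 0.9107 W m^-2; the top layer radiates at T_e = 63.31 K.
Layer-by-layer balance gives σT_s⁴ = (N+1)σT_e⁴, so T_s = 7^¼·63.31 = 103.0 K.

103 K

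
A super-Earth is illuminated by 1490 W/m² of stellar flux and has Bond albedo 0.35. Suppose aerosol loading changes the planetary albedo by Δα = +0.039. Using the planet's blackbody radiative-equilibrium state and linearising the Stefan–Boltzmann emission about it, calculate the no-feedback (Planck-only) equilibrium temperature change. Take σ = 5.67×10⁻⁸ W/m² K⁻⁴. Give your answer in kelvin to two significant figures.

-3.8 kelvin

The baseline emission temperature is T_e = 255.6 K.
ΔF = −(S/4)Δα = −(1490/4)×(+0.039) = -14.53 W/m².
The Planck feedback parameter is 4σT_e³ = 3.789 W/m²/K.
So ΔT₀ = -14.53/3.789 = -3.83 K.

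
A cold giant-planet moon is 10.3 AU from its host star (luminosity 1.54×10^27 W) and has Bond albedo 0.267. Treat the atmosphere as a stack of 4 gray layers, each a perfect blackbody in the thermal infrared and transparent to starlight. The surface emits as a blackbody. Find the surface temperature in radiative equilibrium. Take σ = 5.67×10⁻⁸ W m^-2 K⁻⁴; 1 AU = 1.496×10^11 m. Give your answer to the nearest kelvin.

170 K

Orbital distance: d = 10.3 AU = 1.541×10^12 m.
S = L/(4πd²) = 51.61 W m^-2.
OLR = S(1−α)/4 = 9.458 W m^-2; the top layer radiates at T_e = 113.6 K.
Layer-by-layer balance gives σT_s⁴ = (N+1)σT_e⁴, so T_s = 5^¼·113.6 = 169.9 K.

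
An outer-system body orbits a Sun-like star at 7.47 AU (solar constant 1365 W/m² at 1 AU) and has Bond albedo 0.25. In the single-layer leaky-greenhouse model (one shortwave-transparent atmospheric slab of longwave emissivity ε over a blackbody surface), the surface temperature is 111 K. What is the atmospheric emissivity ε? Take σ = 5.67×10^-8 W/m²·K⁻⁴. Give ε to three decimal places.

0.934

Irradiance scales as 1/d², so S = 1365 W/m² × (1/7.47)² = 24.46 W/m².
TOA balance gives T_e = 94.84 K.
T_s⁴ = T_e⁴·2/(2−ε) → ε = 2 − 2(T_e/T_s)⁴ = 2 − 2·(94.84/111)⁴ = 0.9343.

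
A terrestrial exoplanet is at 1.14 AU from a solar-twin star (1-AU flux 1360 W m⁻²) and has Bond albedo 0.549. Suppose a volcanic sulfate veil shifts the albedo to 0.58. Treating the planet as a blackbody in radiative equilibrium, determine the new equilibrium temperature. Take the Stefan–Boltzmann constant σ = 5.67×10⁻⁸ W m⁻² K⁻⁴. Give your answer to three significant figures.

Flux at the orbit: S = 1360/(1.14)² = 1046 W m⁻².
With the new albedo, S(1−α₂)/4 = 109.9 W m⁻², so T₂ = 209.8 K.

210 K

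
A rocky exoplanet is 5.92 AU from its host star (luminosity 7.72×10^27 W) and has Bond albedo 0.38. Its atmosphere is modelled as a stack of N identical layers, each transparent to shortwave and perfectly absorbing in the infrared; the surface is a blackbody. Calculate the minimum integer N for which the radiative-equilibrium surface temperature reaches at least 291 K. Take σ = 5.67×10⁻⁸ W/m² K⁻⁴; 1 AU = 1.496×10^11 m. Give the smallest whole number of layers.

3

Orbital distance: d = 5.92 AU = 8.856×10^11 m.
Spreading L over a sphere of radius d: S = 7.72×10^27/(4π·8.86×10^11²) = 783.3 W/m².
Top-of-atmosphere balance: σT_e⁴ = S(1−α)/4 = 121.4 W/m² → T_e = 215.1 K.
Since T_s⁴ = (N+1)T_e⁴, we need N ≥ (T_s/T_e)⁴ − 1 = 2.349.
The minimum whole number is N = 3.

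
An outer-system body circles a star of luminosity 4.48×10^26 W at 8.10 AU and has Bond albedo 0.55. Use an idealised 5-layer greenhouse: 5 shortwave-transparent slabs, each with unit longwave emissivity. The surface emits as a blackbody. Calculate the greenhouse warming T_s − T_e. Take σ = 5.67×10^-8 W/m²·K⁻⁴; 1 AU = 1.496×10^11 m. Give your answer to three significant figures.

Orbital distance: d = 8.10 AU = 1.212×10^12 m.
Flux at the orbit: S = L/(4πd²) = 4.48×10^26/(4π·(1.21×10^12)²) = 24.28 W/m².
OLR = S(1−α)/4 = 2.731 W/m²; the top layer radiates at T_e = 83.31 K.
T_s = (N+1)^(1/4)·T_e = 130.4 K.
Warming: T_s − T_e = 47.08 K.

47.1 K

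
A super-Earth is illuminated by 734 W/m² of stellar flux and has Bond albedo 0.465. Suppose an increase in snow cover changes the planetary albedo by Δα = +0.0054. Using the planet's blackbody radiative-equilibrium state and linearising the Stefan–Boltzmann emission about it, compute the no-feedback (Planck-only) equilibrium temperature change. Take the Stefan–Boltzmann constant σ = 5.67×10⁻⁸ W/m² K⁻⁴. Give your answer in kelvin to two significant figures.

-0.51 K

Unperturbed T_e = [734.0·(1−0.465)/(4σ)]^¼ = 204.0 K.
ΔF = −(S/4)Δα = −(734.0/4)×(+0.0054) = -0.9909 W/m².
The Planck feedback parameter is 4σT_e³ = 1.925 W/m²/K.
Hence the no-feedback warming is ΔF/(4σT_e³) = -0.515 K.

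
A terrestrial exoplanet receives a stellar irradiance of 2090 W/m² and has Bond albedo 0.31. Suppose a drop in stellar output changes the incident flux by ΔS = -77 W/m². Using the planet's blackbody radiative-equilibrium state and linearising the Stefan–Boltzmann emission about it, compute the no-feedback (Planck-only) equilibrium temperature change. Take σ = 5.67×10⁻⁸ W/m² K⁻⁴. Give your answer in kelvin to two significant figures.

-2.6 K

Unperturbed T_e = [2090·(1−0.31)/(4σ)]^¼ = 282.4 K.
ΔF = Δ[S(1−α)]/4 = (1−0.31)·-77/4 = -13.28 W/m².
The Planck feedback parameter is 4σT_e³ = 5.107 W/m²/K.
ΔT₀ = ΔF/λ_P = -13.28/5.107 = -2.60 K.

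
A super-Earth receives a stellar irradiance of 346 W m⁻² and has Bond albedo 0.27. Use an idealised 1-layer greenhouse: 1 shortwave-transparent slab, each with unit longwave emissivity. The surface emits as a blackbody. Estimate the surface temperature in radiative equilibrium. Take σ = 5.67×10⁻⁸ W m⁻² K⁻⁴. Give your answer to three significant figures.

OLR = S(1−α)/4 = 63.14 W m⁻²; the top layer radiates at T_e = 182.7 K.
Layer-by-layer balance gives σT_s⁴ = (N+1)σT_e⁴, so T_s = 2^¼·182.7 = 217.2 K.

217 K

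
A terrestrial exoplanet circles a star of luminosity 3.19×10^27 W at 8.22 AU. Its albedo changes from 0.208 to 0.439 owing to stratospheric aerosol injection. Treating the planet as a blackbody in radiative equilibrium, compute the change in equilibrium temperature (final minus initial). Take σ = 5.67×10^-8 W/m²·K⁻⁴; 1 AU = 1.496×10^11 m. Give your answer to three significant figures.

-12.9 K

d = 8.22 × 1.496×10^11 m = 1.230×10^12 m.
S = L/(4πd²) = 167.9 W/m².
Initial: T₁ = [S(1−0.208)/(4σ)]^(1/4) = 155.6 K.
Final:   T₂ = [S(1−0.439)/(4σ)]^(1/4) = 142.7 K.
Change: 142.7 − 155.6 = -12.85 K.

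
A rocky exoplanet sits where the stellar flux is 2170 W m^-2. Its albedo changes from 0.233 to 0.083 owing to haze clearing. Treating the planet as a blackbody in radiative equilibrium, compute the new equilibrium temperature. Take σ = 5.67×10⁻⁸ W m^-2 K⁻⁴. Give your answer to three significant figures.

T₂ = [S(1−α₂)/(4σ)]^(1/4) = [2170·0.917/(4σ)]^(1/4) = 306.1 K.

306 K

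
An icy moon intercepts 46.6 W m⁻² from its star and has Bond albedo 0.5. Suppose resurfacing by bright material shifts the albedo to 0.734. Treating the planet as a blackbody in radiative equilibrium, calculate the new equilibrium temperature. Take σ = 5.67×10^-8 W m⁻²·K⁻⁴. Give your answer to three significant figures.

86.0 kelvin

New equilibrium: T₂ = [(1−0.734)·46.60/(4σ)]^(1/4) = 85.98 K.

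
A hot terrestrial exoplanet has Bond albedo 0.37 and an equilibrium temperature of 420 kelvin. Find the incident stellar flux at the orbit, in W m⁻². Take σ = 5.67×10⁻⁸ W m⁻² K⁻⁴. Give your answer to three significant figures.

11200 W m⁻²

Invert the energy balance for S: S = 4σT⁴/(1−α).
σT⁴ = 5.67×10⁻⁸·(420)⁴ = 1764 W m⁻².
So S = 4×1764/(1−0.37) = 11200 W m⁻².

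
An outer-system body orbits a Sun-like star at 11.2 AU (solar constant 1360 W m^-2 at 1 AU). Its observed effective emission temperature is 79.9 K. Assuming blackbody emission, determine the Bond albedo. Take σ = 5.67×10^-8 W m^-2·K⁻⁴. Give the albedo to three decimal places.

0.147

Flux at the orbit: S = 1360/(11.2)² = 10.84 W m^-2.
Energy balance: S(1−α)/4 = σT⁴, so 1−α = 4σT⁴/S.
σT⁴ = 2.311 W m^-2, so 4σT⁴ = 9.243 W m^-2.
1−α = 9.243/10.84 = 0.8526, so α = 0.1474.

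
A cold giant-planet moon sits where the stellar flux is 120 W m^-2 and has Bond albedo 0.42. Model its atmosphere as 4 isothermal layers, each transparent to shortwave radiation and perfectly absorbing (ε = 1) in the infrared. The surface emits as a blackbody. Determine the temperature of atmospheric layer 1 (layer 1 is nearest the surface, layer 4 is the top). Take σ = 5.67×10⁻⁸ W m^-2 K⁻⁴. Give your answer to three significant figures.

187 kelvin

Top-of-atmosphere balance: σT_e⁴ = S(1−α)/4 = 17.40 W m^-2 → T_e = 132.4 K.
The net upward flux σT_e⁴ is constant between every pair of levels, so T_k⁴ = (N+1−k)T_e⁴.
With k = 1: T_1 = (4+1−1)^¼·132.4 K = 187.2 K.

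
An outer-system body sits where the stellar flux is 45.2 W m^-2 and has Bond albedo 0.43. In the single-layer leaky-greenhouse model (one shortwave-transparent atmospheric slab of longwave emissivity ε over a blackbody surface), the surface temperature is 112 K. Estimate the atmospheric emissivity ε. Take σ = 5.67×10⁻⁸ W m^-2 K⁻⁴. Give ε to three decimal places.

TOA balance gives T_e = 103.2 K.
Since (2−ε)/2 = (T_e/T_s)⁴ = 0.7219, ε = 0.5561.

0.556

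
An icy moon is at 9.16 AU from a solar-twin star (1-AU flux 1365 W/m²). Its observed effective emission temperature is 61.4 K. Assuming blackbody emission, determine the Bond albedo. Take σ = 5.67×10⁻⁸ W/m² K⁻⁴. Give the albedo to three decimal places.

Irradiance scales as 1/d², so S = 1365 W/m² × (1/9.16)² = 16.27 W/m².
Energy balance: S(1−α)/4 = σT⁴, so 1−α = 4σT⁴/S.
σT⁴ = 0.8059 W/m², so 4σT⁴ = 3.223 W/m².
1−α = 3.223/16.27 = 0.1981, so α = 0.8019.

0.802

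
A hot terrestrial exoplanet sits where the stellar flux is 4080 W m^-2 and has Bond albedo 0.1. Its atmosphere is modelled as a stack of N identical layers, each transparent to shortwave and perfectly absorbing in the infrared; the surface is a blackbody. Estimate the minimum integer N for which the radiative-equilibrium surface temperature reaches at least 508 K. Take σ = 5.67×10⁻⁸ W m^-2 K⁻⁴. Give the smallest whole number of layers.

The effective emission temperature is T_e = [S(1−α)/(4σ)]^¼ = 356.7 K.
Need (N+1)T_e⁴ ≥ T_s⁴, i.e. N+1 ≥ (508/356.7)⁴ = 4.113.
Rounding up, N = 4.

4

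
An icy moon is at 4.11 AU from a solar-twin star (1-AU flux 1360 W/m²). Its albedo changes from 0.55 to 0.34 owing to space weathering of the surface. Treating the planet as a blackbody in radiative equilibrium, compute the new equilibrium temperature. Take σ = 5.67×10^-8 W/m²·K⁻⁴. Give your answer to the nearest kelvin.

Irradiance scales as 1/d², so S = 1360 W/m² × (1/4.11)² = 80.51 W/m².
New equilibrium: T₂ = [(1−0.34)·80.51/(4σ)]^(1/4) = 123.7 K.

124 K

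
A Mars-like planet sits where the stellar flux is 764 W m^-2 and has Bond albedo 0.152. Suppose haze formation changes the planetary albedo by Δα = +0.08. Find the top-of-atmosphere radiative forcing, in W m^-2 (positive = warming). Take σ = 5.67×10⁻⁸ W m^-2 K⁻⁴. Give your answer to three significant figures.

TOA radiative forcing: ΔF = −S·Δα/4 = −764.0·(+0.08)/4 = -15.28 W m^-2.

-15.3 W m^-2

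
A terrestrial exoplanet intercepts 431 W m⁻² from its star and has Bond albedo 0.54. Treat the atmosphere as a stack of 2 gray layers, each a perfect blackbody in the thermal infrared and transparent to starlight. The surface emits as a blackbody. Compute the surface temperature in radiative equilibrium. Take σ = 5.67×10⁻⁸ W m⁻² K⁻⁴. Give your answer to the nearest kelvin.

226 kelvin

The effective emission temperature is T_e = [S(1−α)/(4σ)]^¼ = 171.9 K.
With N = 2 opaque layers, T_s = (N+1)^(1/4)·T_e = 3^(1/4)·171.9 = 226.3 K.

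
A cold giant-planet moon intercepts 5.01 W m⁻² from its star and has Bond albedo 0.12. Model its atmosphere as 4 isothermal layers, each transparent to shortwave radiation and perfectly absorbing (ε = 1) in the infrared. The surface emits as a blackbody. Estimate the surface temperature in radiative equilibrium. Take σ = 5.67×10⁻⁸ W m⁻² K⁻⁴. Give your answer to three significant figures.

Top-of-atmosphere balance: σT_e⁴ = S(1−α)/4 = 1.102 W m⁻² → T_e = 66.40 K.
Layer-by-layer balance gives σT_s⁴ = (N+1)σT_e⁴, so T_s = 5^¼·66.40 = 99.29 K.

99.3 K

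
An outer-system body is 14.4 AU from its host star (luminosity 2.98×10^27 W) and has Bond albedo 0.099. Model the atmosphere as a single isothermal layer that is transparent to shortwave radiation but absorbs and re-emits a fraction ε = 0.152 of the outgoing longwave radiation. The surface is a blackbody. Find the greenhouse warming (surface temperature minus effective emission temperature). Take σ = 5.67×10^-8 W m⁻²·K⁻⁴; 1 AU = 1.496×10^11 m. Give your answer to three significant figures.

d = 14.4 × 1.496×10^11 m = 2.154×10^12 m.
Spreading L over a sphere of radius d: S = 2.98×10^27/(4π·2.15×10^12²) = 51.10 W m⁻².
Effective emission temperature (TOA balance): σT_e⁴ = S(1−α)/4 = 11.51 W m⁻² → T_e = 119.4 K.
The surface balance (absorbed SW + ε·downward IR = σT_s⁴) with T_a⁴ = T_s⁴/2 reduces to T_s = T_e·[2/(2−ε)]^¼ = 121.7 K.
The atmosphere warms the surface by 2.382 K.

2.38 kelvin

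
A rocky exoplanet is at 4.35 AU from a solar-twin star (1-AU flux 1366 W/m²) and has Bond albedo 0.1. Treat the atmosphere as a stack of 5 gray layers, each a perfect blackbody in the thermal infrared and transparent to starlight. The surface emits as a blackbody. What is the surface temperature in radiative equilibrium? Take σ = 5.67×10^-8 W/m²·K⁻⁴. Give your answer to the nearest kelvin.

By the inverse-square law, S = 1366/4.35² = 72.19 W/m².
Top-of-atmosphere balance: σT_e⁴ = S(1−α)/4 = 16.24 W/m² → T_e = 130.1 K.
For an N-layer opaque stack, T_s⁴ = (N+1)T_e⁴, hence T_s = (6)^(1/4)×130.1 K = 203.6 K.

204 K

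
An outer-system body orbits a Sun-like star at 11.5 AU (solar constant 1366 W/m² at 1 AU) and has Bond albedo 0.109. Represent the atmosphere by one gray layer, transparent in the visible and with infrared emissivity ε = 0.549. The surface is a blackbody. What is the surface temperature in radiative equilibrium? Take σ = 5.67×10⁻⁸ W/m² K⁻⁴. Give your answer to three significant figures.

Flux at the orbit: S = 1366/(11.5)² = 10.33 W/m².
At the top of the atmosphere, σT_e⁴ = S(1−α)/4 = 2.301 W/m², giving T_e = 79.81 K.
For a single slab of emissivity ε, T_s⁴ = 2T_e⁴/(2−ε); thus T_s = 79.81·(1.378)^(1/4) = 86.48 K.

86.5 K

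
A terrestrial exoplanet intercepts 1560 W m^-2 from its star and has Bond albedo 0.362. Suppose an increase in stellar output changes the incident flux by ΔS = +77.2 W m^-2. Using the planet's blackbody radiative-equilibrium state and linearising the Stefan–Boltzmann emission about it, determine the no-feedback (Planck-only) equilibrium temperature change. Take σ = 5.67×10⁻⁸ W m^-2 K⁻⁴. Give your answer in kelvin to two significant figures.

3.2 kelvin

Unperturbed T_e = [1560·(1−0.362)/(4σ)]^¼ = 257.4 K.
Only a fraction (1−α) is absorbed and it's spread over 4πR², so ΔF = (1−α)ΔS/4 = 12.31 W m^-2.
Planck response: λ_P = 4σT_e³ = 4·5.67×10⁻⁸·(257.4)³ = 3.867 W m^-2/K.
Hence the no-feedback warming is ΔF/(4σT_e³) = 3.18 K.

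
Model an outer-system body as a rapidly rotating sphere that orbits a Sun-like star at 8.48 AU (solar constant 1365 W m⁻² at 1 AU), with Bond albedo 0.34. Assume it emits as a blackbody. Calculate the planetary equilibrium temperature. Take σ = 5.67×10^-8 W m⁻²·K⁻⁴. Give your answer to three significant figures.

86.2 K

By the inverse-square law, S = 1365/8.48² = 18.98 W m⁻².
The planet absorbs (1−α)S over its disc πR² and re-emits over 4πR², so the mean absorbed flux is (1−0.34)·18.98/4 = 3.132 W m⁻².
Set σT⁴ = 3.132 → T = (3.132/σ)^(1/4) = 86.21 K.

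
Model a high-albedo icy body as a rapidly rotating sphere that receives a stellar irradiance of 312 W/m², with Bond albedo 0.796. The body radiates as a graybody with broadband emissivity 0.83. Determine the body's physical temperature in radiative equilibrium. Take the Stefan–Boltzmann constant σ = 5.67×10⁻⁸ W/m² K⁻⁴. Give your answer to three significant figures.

136 K

Averaging over the sphere, the absorbed flux is S(1−α)/4 = 15.91 W/m².
Equating to εσT⁴ with ε = 0.83: T = (15.91/0.83σ)^(1/4) = 135.6 K.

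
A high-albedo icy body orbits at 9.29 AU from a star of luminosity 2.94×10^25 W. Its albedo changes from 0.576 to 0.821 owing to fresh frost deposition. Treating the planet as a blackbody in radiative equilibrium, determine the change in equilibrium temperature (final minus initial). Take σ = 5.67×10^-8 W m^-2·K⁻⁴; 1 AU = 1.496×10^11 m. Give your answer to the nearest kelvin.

Orbital distance: d = 9.29 AU = 1.390×10^12 m.
S = L/(4πd²) = 1.211 W m^-2.
Before: T₁ = [1.211·0.424/(4σ)]^(1/4) = 38.79 K.
After:  T₂ = [1.211·0.179/(4σ)]^(1/4) = 31.27 K.
Change: 31.27 − 38.79 = -7.523 K.

-8 kelvin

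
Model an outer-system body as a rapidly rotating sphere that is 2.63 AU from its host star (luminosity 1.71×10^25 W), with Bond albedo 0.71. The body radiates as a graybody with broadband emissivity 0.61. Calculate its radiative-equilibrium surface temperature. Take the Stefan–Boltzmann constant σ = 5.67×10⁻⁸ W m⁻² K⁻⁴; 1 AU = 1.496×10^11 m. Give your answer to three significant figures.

Orbital distance: d = 2.63 AU = 3.934×10^11 m.
Flux at the orbit: S = L/(4πd²) = 1.71×10^25/(4π·(3.93×10^11)²) = 8.790 W m⁻².
The planet absorbs (1−α)S over its disc πR² and re-emits over 4πR², so the mean absorbed flux is (1−0.71)·8.790/4 = 0.6373 W m⁻².
Equating to εσT⁴ with ε = 0.61: T = (0.6373/0.61σ)^(1/4) = 65.52 K.

65.5 K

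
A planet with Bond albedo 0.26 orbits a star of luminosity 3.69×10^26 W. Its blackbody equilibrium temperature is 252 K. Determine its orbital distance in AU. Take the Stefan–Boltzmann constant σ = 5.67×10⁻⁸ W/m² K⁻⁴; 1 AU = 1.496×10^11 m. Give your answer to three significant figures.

1.03 AU

Energy balance gives S = 4σT⁴/(1−α) = 1236 W/m².
From L = 4πd²S, d = √(3.69×10^26/(4π·1236)) = 1.541×10^11 m = 1.030 AU.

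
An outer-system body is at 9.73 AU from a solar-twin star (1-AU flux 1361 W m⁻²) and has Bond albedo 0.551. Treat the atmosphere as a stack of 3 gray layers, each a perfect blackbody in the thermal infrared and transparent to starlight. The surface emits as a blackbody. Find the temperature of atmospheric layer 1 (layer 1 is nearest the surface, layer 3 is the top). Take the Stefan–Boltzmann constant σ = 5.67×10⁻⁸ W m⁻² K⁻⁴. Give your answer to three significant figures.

96.1 K

Irradiance scales as 1/d², so S = 1361 W m⁻² × (1/9.73)² = 14.38 W m⁻².
Top-of-atmosphere balance: σT_e⁴ = S(1−α)/4 = 1.614 W m⁻² → T_e = 73.04 K.
The net upward flux σT_e⁴ is constant between every pair of levels, so T_k⁴ = (N+1−k)T_e⁴.
T_1 = (3)^(1/4)·73.04 = 96.13 K.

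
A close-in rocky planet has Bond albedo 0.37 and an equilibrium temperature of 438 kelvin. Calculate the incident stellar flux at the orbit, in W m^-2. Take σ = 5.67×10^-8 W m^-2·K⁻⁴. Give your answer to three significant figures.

From S(1−α)/4 = σT⁴: S = 4σT⁴/(1−α).
The emitted flux is σT⁴ = 2087 W m^-2.
So S = 4×2087/(1−0.37) = 13250 W m^-2.

13200 W m^-2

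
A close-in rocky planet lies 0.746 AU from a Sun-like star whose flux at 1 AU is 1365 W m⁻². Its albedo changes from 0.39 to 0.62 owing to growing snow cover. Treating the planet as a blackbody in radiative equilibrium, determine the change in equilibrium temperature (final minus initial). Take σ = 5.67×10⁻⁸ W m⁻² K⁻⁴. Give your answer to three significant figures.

Irradiance scales as 1/d², so S = 1365 W m⁻² × (1/0.746)² = 2453 W m⁻².
With α = 0.39, T₁ = 285.0 K.
After:  T₂ = [2453·0.38/(4σ)]^(1/4) = 253.2 K.
ΔT = T₂ − T₁ = -31.80 K.

-31.8 kelvin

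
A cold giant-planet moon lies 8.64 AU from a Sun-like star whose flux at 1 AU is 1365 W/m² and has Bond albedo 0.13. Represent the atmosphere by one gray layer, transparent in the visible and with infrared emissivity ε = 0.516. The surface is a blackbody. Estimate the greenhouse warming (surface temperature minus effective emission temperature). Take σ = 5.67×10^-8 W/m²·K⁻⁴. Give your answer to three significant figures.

7.09 kelvin

Irradiance scales as 1/d², so S = 1365 W/m² × (1/8.64)² = 18.29 W/m².
The planet radiates to space at T_e = [S(1−α)/(4σ)]^(1/4) = 91.52 K.
The surface balance (absorbed SW + ε·downward IR = σT_s⁴) with T_a⁴ = T_s⁴/2 reduces to T_s = T_e·[2/(2−ε)]^¼ = 98.60 K.
T_s − T_e = 98.60 − 91.52 = 7.088 K.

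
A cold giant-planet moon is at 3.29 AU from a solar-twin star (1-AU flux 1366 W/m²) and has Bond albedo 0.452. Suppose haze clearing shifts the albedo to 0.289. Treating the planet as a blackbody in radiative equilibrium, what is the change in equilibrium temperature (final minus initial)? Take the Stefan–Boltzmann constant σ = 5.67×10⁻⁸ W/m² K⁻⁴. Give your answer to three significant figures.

Flux at the orbit: S = 1366/(3.29)² = 126.2 W/m².
With α = 0.452, T₁ = 132.1 K.
Final:   T₂ = [S(1−0.289)/(4σ)]^(1/4) = 141.0 K.
ΔT = T₂ − T₁ = 8.889 K.

8.89 K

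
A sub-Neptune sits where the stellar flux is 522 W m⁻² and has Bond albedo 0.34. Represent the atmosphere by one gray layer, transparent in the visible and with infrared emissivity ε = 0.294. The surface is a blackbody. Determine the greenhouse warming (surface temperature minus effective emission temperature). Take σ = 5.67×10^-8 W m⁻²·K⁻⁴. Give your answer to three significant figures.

8.01 kelvin

At the top of the atmosphere, σT_e⁴ = S(1−α)/4 = 86.13 W m⁻², giving T_e = 197.4 K.
The surface balance (absorbed SW + ε·downward IR = σT_s⁴) with T_a⁴ = T_s⁴/2 reduces to T_s = T_e·[2/(2−ε)]^¼ = 205.4 K.
The atmosphere warms the surface by 8.005 K.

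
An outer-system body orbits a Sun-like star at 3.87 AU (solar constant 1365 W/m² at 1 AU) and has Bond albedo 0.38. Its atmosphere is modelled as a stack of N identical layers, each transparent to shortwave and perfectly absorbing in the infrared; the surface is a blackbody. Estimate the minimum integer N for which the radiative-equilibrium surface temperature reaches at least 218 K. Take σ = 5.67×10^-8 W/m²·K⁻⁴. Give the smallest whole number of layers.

9

Flux at the orbit: S = 1365/(3.87)² = 91.14 W/m².
The effective emission temperature is T_e = [S(1−α)/(4σ)]^¼ = 125.6 K.
Since T_s⁴ = (N+1)T_e⁴, we need N ≥ (T_s/T_e)⁴ − 1 = 8.065.
So N ≥ 8.065; the smallest integer is N = 9.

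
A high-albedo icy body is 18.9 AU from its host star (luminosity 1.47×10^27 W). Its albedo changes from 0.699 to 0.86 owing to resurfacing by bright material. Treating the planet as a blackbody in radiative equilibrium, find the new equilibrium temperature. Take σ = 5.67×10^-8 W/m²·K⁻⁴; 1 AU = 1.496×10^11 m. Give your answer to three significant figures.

d = 18.9 × 1.496×10^11 m = 2.827×10^12 m.
Flux at the orbit: S = L/(4πd²) = 1.47×10^27/(4π·(2.83×10^12)²) = 14.63 W/m².
T₂ = [S(1−α₂)/(4σ)]^(1/4) = [14.63·0.14/(4σ)]^(1/4) = 54.82 K.

54.8 K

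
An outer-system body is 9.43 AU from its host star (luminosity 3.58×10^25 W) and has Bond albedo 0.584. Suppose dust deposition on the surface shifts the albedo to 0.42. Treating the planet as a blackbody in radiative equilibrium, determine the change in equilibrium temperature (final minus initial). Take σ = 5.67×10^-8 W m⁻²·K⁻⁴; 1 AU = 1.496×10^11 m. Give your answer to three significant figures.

Orbital distance: d = 9.43 AU = 1.411×10^12 m.
Flux at the orbit: S = L/(4πd²) = 3.58×10^25/(4π·(1.41×10^12)²) = 1.431 W m⁻².
Initial: T₁ = [S(1−0.584)/(4σ)]^(1/4) = 40.25 K.
With α = 0.42, T₂ = 43.74 K.
ΔT = T₂ − T₁ = 3.487 K.

3.49 K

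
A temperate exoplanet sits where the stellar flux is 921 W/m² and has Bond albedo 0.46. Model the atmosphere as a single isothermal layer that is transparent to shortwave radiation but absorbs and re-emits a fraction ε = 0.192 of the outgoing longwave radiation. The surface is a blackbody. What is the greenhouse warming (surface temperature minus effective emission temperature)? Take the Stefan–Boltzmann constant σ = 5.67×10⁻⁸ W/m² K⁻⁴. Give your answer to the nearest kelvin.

Effective emission temperature (TOA balance): σT_e⁴ = S(1−α)/4 = 124.3 W/m² → T_e = 216.4 K.
Surface balance with a leaky layer gives σT_s⁴ = σT_e⁴·2/(2−ε), so T_s = T_e·[2/(2−0.192)]^(1/4) = 221.9 K.
T_s − T_e = 221.9 − 216.4 = 5.529 K.

6 kelvin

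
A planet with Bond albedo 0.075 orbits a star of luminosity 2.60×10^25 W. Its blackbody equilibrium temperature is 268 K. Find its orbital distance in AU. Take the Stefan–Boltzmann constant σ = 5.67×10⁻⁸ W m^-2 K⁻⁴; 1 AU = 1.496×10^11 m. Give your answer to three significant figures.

0.270 AU

Required flux: S = 4σT⁴/(1−α) = 1265 W m^-2.
From L = 4πd²S, d = √(2.60×10^25/(4π·1265)) = 4.044×10^10 m = 0.2704 AU.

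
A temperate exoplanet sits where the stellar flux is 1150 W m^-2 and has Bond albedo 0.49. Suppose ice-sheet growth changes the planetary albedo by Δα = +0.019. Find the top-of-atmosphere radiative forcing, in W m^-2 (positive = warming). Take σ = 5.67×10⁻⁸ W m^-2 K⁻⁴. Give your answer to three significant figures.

ΔF = −(S/4)Δα = −(1150/4)×(+0.019) = -5.462 W m^-2.

-5.46 W m^-2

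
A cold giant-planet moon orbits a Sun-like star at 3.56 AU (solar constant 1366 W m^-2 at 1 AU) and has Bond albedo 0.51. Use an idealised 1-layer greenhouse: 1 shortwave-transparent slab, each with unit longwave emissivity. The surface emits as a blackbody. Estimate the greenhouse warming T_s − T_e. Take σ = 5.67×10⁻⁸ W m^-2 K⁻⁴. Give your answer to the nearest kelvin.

Flux at the orbit: S = 1366/(3.56)² = 107.8 W m^-2.
The effective emission temperature is T_e = [S(1−α)/(4σ)]^¼ = 123.5 K.
T_s = (N+1)^(1/4)·T_e = 146.9 K.
Warming: T_s − T_e = 23.37 K.

23 K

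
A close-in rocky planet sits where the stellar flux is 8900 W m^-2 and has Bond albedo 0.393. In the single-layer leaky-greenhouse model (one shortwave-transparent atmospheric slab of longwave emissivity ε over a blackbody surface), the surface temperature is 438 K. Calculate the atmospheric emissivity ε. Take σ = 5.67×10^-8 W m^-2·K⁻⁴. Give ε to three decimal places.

First, T_e = [8900·(1−0.393)/(4σ)]^(1/4) = 392.9 K.
Inverting T_s⁴ = 2T_e⁴/(2−ε): (T_e/T_s)⁴ = 0.6472, so ε = 2(1 − 0.6472) = 0.7056.

0.706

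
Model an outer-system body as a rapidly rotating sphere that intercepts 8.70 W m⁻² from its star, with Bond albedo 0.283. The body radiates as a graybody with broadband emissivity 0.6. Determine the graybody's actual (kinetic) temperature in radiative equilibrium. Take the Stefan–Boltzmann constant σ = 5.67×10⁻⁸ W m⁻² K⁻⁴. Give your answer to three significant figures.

Absorbed flux (global mean): S(1−α)/4 = 8.700·0.717/4 = 1.559 W m⁻².
Radiative balance εσT⁴ = 1.559 gives T = [1.559/(0.6·σ)]^(1/4) = 82.28 K.

82.3 K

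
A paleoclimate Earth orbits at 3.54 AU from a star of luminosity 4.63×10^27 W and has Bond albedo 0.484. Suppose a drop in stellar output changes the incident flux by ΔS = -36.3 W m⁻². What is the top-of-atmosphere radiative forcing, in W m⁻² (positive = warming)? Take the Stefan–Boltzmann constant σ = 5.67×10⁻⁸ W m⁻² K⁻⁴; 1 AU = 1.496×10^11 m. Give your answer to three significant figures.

-4.68 W m⁻²

d = 3.54 × 1.496×10^11 m = 5.296×10^11 m.
Flux at the orbit: S = L/(4πd²) = 4.63×10^27/(4π·(5.30×10^11)²) = 1314 W m⁻².
ΔF = Δ[S(1−α)]/4 = (1−0.484)·-36.3/4 = -4.683 W m⁻².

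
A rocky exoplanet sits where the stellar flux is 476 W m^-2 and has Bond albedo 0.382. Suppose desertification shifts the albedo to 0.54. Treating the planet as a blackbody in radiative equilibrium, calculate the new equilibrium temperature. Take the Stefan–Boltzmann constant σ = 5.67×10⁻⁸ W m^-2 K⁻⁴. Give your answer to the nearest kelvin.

T₂ = [S(1−α₂)/(4σ)]^(1/4) = [476.0·0.46/(4σ)]^(1/4) = 176.3 K.

176 K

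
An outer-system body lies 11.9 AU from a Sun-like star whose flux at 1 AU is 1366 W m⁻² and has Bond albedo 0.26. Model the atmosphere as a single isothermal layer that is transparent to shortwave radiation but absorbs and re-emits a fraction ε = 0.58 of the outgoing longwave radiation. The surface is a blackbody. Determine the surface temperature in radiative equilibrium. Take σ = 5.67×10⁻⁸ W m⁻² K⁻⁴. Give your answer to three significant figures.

By the inverse-square law, S = 1366/11.9² = 9.646 W m⁻².
The planet radiates to space at T_e = [S(1−α)/(4σ)]^(1/4) = 74.90 K.
For a single slab of emissivity ε, T_s⁴ = 2T_e⁴/(2−ε); thus T_s = 74.90·(1.408)^(1/4) = 81.60 K.

81.6 K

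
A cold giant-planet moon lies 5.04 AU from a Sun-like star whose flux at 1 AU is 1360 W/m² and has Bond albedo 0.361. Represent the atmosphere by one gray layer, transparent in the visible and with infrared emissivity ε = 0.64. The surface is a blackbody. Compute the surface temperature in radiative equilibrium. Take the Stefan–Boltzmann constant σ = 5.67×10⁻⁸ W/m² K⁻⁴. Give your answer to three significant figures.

Flux at the orbit: S = 1360/(5.04)² = 53.54 W/m².
The planet radiates to space at T_e = [S(1−α)/(4σ)]^(1/4) = 110.8 K.
The surface balance (absorbed SW + ε·downward IR = σT_s⁴) with T_a⁴ = T_s⁴/2 reduces to T_s = T_e·[2/(2−ε)]^¼ = 122.0 K.

122 kelvin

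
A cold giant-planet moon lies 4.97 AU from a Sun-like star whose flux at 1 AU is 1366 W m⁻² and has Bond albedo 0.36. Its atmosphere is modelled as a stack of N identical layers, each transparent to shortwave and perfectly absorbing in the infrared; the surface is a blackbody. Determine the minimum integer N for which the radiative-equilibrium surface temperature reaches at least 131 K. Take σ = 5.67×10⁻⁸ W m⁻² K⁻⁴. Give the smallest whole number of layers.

By the inverse-square law, S = 1366/4.97² = 55.30 W m⁻².
The effective emission temperature is T_e = [S(1−α)/(4σ)]^¼ = 111.8 K.
Since T_s⁴ = (N+1)T_e⁴, we need N ≥ (T_s/T_e)⁴ − 1 = 0.887.
The minimum whole number is N = 1.

1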